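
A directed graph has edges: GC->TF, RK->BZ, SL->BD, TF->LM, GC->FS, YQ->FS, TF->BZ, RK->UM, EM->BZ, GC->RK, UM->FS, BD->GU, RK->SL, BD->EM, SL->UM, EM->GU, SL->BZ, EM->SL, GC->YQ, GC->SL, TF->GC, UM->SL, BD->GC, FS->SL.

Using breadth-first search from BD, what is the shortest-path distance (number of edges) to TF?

Level 0: BD
Level 1: EM, GC, GU
Level 2: BZ, FS, RK, SL, TF, YQ
Level 3: LM, UM
TF first appears at level 2.

2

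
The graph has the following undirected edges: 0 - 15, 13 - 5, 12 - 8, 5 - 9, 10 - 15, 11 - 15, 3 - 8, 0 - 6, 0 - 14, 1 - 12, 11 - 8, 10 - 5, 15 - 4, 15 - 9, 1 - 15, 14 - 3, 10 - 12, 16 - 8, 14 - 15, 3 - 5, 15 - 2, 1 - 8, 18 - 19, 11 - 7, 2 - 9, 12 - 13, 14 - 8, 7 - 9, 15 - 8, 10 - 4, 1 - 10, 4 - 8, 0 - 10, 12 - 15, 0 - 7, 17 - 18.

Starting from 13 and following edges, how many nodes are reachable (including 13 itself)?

BFS from 13 visits: 13, 5, 12, 3, 9, 10, 1, 8, 15, 14, 2, 7, 0, 4, 11, 16, 6
Reachable nodes: 17 of 20 total.

17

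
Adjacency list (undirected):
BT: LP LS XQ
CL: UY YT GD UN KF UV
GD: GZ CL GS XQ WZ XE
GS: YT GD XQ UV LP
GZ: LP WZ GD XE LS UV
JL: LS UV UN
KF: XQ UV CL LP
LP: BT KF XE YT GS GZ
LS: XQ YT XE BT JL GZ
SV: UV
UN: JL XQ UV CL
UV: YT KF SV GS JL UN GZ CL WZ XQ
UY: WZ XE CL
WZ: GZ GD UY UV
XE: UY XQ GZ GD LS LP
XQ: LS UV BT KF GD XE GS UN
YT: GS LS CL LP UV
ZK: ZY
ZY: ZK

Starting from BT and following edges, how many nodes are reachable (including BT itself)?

17

BFS from BT visits: BT, LP, LS, XQ, KF, XE, YT, GS, GZ, JL, UV, GD, UN, CL, UY, WZ, SV
Reachable nodes: 17 of 19 total.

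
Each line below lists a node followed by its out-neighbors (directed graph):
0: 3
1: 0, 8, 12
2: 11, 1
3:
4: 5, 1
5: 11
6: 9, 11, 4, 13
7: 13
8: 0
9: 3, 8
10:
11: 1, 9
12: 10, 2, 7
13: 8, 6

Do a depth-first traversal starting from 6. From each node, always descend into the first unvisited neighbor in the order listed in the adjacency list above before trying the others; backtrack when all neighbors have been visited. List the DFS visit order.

Visit 6
6 → 9
9 → 3
9 → 8
8 → 0
6 → 11
11 → 1
1 → 12
12 → 10
12 → 2
12 → 7
7 → 13
6 → 4
4 → 5

6 9 3 8 0 11 1 12 10 2 7 13 4 5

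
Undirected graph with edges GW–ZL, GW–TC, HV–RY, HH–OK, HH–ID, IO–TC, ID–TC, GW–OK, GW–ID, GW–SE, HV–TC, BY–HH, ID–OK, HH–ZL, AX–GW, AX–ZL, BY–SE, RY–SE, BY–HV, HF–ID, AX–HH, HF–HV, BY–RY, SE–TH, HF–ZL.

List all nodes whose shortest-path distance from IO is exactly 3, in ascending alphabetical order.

AX, BY, HF, HH, OK, RY, SE, ZL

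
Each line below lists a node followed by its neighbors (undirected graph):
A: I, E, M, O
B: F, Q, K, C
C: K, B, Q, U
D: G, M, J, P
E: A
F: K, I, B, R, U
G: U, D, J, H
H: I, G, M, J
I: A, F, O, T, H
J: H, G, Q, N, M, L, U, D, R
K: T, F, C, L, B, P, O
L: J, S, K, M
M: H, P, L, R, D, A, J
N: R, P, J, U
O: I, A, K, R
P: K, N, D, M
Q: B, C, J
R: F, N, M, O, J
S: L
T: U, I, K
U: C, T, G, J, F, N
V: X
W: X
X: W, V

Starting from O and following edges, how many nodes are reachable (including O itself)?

BFS from O visits: O, A, I, K, R, E, M, F, H, T, B, C, L, P, J, N, D, U, G, Q, S
Reachable nodes: 21 of 24 total.

21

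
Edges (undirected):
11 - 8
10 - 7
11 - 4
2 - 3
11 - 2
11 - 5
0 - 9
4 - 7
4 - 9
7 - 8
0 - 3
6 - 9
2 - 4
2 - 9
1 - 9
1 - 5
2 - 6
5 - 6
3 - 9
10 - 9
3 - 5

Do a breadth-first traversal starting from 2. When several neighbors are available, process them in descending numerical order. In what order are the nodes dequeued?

Visit 2; enqueue 11, 9, 6, 4, 3 → queue [11, 9, 6, 4, 3]
Visit 11; enqueue 8, 5 → queue [9, 6, 4, 3, 8, 5]
Visit 9; enqueue 10, 1, 0 → queue [6, 4, 3, 8, 5, 10, 1, 0]
Visit 6 → queue [4, 3, 8, 5, 10, 1, 0]
Visit 4; enqueue 7 → queue [3, 8, 5, 10, 1, 0, 7]
Visit 3 → queue [8, 5, 10, 1, 0, 7]
Visit 8 → queue [5, 10, 1, 0, 7]
Visit 5 → queue [10, 1, 0, 7]
Visit 10 → queue [1, 0, 7]
Visit 1 → queue [0, 7]
Visit 0 → queue [7]
Visit 7 → queue []

2 -> 11 -> 9 -> 6 -> 4 -> 3 -> 8 -> 5 -> 10 -> 1 -> 0 -> 7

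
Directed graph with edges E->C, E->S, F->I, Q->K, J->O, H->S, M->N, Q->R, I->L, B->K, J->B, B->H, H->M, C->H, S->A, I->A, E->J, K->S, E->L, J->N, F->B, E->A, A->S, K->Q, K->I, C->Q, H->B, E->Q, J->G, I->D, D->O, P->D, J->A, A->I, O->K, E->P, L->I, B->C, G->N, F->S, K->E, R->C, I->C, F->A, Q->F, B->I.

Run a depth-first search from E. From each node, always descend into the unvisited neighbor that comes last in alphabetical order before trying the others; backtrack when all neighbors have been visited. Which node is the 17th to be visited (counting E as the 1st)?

P

Visit E
E → S
S → A
A → I
I → L
I → D
D → O
O → K
K → Q
Q → R
R → C
C → H
H → M
M → N
H → B
Q → F
E → P
E → J
J → G

Visit order: E, S, A, I, L, D, O, K, Q, R, C, H, M, N, B, F, P, J, G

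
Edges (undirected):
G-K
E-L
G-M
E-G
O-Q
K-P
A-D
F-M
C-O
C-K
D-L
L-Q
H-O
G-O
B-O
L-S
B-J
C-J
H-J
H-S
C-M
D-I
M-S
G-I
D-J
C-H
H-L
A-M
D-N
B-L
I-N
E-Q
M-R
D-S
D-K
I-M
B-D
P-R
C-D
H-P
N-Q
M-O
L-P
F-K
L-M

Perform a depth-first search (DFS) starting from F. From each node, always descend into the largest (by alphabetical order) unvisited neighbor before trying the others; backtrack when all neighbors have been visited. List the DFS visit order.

F, M, S, L, Q, O, H, P, R, K, G, I, N, D, J, C, B, A, E

Visit F
F → M
M → S
S → L
L → Q
Q → O
O → H
H → P
P → R
P → K
K → G
G → I
I → N
N → D
D → J
J → C
J → B
D → A
G → E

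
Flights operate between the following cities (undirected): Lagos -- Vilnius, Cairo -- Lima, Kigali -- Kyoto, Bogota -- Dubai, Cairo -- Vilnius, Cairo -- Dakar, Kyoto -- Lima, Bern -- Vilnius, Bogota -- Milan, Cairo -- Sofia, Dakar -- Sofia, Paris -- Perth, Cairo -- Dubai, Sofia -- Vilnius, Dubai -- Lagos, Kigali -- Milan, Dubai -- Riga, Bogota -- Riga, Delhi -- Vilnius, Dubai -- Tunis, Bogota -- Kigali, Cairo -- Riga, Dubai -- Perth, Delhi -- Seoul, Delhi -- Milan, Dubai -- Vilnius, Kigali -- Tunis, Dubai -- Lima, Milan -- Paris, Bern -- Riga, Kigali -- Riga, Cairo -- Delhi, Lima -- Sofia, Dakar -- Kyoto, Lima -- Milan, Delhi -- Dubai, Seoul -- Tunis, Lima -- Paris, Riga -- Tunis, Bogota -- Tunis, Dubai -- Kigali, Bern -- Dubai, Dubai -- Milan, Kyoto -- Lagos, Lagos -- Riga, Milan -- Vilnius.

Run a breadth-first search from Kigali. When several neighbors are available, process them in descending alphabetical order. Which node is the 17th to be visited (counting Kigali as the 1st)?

Visit Kigali; enqueue Tunis, Riga, Milan, Kyoto, Dubai, Bogota → queue [Tunis, Riga, Milan, Kyoto, Dubai, Bogota]
Visit Tunis; enqueue Seoul → queue [Riga, Milan, Kyoto, Dubai, Bogota, Seoul]
Visit Riga; enqueue Lagos, Cairo, Bern → queue [Milan, Kyoto, Dubai, Bogota, Seoul, Lagos, Cairo, Bern]
Visit Milan; enqueue Vilnius, Paris, Lima, Delhi → queue [Kyoto, Dubai, Bogota, Seoul, Lagos, Cairo, Bern, Vilnius, Paris, Lima, Delhi]
Visit Kyoto; enqueue Dakar → queue [Dubai, Bogota, Seoul, Lagos, Cairo, Bern, Vilnius, Paris, Lima, Delhi, Dakar]
Visit Dubai; enqueue Perth → queue [Bogota, Seoul, Lagos, Cairo, Bern, Vilnius, Paris, Lima, Delhi, Dakar, Perth]
Visit Bogota → queue [Seoul, Lagos, Cairo, Bern, Vilnius, Paris, Lima, Delhi, Dakar, Perth]
Visit Seoul → queue [Lagos, Cairo, Bern, Vilnius, Paris, Lima, Delhi, Dakar, Perth]
Visit Lagos → queue [Cairo, Bern, Vilnius, Paris, Lima, Delhi, Dakar, Perth]
Visit Cairo; enqueue Sofia → queue [Bern, Vilnius, Paris, Lima, Delhi, Dakar, Perth, Sofia]
Visit Bern → queue [Vilnius, Paris, Lima, Delhi, Dakar, Perth, Sofia]
Visit Vilnius → queue [Paris, Lima, Delhi, Dakar, Perth, Sofia]
Visit Paris → queue [Lima, Delhi, Dakar, Perth, Sofia]
Visit Lima → queue [Delhi, Dakar, Perth, Sofia]
Visit Delhi → queue [Dakar, Perth, Sofia]
Visit Dakar → queue [Perth, Sofia]
Visit Perth → queue [Sofia]
Visit Sofia → queue []

Visit order: Kigali, Tunis, Riga, Milan, Kyoto, Dubai, Bogota, Seoul, Lagos, Cairo, Bern, Vilnius, Paris, Lima, Delhi, Dakar, Perth, Sofia

Perth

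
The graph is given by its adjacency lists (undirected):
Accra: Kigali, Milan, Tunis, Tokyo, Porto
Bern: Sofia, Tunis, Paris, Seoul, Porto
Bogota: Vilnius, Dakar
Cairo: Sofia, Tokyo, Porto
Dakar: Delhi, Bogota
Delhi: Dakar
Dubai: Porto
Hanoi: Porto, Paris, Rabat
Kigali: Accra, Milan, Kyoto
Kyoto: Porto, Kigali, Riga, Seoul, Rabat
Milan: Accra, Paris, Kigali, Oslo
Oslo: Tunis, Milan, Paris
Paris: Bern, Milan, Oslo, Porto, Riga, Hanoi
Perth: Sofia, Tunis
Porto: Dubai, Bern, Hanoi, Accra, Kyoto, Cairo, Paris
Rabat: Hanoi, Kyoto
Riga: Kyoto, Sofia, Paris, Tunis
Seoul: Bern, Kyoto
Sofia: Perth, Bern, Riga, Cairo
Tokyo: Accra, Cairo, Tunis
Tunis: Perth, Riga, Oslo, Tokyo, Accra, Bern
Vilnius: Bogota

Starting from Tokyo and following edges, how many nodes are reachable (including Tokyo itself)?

18

BFS from Tokyo visits: Tokyo, Accra, Cairo, Tunis, Kigali, Milan, Porto, Sofia, Bern, Oslo, Perth, Riga, Kyoto, Paris, Dubai, Hanoi, Seoul, Rabat
Reachable nodes: 18 of 22 total.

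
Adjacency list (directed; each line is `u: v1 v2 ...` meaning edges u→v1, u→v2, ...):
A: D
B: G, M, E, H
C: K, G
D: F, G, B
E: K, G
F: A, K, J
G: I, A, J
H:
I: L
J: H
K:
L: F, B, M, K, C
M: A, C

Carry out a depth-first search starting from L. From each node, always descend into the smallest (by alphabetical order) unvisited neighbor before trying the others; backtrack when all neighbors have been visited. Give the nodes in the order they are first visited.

L, B, E, G, A, D, F, J, H, K, I, M, C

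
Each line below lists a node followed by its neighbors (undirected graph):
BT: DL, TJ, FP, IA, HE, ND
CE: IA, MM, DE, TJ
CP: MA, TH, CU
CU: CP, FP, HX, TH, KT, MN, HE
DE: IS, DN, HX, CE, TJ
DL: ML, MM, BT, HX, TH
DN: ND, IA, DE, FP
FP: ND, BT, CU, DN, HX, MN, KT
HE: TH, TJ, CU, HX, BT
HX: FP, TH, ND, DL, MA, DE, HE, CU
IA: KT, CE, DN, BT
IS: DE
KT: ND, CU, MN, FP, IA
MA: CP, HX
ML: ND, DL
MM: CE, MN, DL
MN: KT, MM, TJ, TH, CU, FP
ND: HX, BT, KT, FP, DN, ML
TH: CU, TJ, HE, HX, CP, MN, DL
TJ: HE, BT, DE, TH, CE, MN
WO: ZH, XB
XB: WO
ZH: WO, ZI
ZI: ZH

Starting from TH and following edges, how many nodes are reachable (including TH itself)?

20

BFS from TH visits: TH, TJ, MN, HX, HE, DL, CU, CP, DE, CE, BT, MM, KT, FP, ND, MA, ML, IS, DN, IA
Reachable nodes: 20 of 24 total.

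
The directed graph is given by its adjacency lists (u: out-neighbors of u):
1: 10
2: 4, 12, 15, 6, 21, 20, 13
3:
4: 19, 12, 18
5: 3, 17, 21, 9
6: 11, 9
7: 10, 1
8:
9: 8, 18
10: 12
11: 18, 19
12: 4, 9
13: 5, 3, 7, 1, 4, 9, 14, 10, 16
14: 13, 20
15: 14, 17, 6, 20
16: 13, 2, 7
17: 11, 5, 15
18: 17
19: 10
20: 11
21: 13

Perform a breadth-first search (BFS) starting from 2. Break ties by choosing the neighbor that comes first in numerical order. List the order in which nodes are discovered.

Visit 2; enqueue 4, 6, 12, 13, 15, 20, 21 → queue [4, 6, 12, 13, 15, 20, 21]
Visit 4; enqueue 18, 19 → queue [6, 12, 13, 15, 20, 21, 18, 19]
Visit 6; enqueue 9, 11 → queue [12, 13, 15, 20, 21, 18, 19, 9, 11]
Visit 12 → queue [13, 15, 20, 21, 18, 19, 9, 11]
Visit 13; enqueue 1, 3, 5, 7, 10, 14, 16 → queue [15, 20, 21, 18, 19, 9, 11, 1, 3, 5, 7, 10, 14, 16]
Visit 15; enqueue 17 → queue [20, 21, 18, 19, 9, 11, 1, 3, 5, 7, 10, 14, 16, 17]
Visit 20 → queue [21, 18, 19, 9, 11, 1, 3, 5, 7, 10, 14, 16, 17]
Visit 21 → queue [18, 19, 9, 11, 1, 3, 5, 7, 10, 14, 16, 17]
Visit 18 → queue [19, 9, 11, 1, 3, 5, 7, 10, 14, 16, 17]
Visit 19 → queue [9, 11, 1, 3, 5, 7, 10, 14, 16, 17]
Visit 9; enqueue 8 → queue [11, 1, 3, 5, 7, 10, 14, 16, 17, 8]
Visit 11 → queue [1, 3, 5, 7, 10, 14, 16, 17, 8]
Visit 1 → queue [3, 5, 7, 10, 14, 16, 17, 8]
Visit 3 → queue [5, 7, 10, 14, 16, 17, 8]
Visit 5 → queue [7, 10, 14, 16, 17, 8]
Visit 7 → queue [10, 14, 16, 17, 8]
Visit 10 → queue [14, 16, 17, 8]
Visit 14 → queue [16, 17, 8]
Visit 16 → queue [17, 8]
Visit 17 → queue [8]
Visit 8 → queue []

2, 4, 6, 12, 13, 15, 20, 21, 18, 19, 9, 11, 1, 3, 5, 7, 10, 14, 16, 17, 8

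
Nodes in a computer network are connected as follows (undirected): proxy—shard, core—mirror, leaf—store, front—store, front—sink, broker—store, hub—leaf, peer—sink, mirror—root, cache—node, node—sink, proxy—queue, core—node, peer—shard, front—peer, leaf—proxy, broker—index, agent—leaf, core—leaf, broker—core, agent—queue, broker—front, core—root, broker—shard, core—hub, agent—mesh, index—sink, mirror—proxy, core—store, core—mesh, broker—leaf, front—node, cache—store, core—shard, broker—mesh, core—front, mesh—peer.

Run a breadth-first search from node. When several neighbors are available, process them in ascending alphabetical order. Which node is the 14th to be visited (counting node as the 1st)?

peer

Visit node; enqueue cache, core, front, sink → queue [cache, core, front, sink]
Visit cache; enqueue store → queue [core, front, sink, store]
Visit core; enqueue broker, hub, leaf, mesh, mirror, root, shard → queue [front, sink, store, broker, hub, leaf, mesh, mirror, root, shard]
Visit front; enqueue peer → queue [sink, store, broker, hub, leaf, mesh, mirror, root, shard, peer]
Visit sink; enqueue index → queue [store, broker, hub, leaf, mesh, mirror, root, shard, peer, index]
Visit store → queue [broker, hub, leaf, mesh, mirror, root, shard, peer, index]
Visit broker → queue [hub, leaf, mesh, mirror, root, shard, peer, index]
Visit hub → queue [leaf, mesh, mirror, root, shard, peer, index]
Visit leaf; enqueue agent, proxy → queue [mesh, mirror, root, shard, peer, index, agent, proxy]
Visit mesh → queue [mirror, root, shard, peer, index, agent, proxy]
Visit mirror → queue [root, shard, peer, index, agent, proxy]
Visit root → queue [shard, peer, index, agent, proxy]
Visit shard → queue [peer, index, agent, proxy]
Visit peer → queue [index, agent, proxy]
Visit index → queue [agent, proxy]
Visit agent; enqueue queue → queue [proxy, queue]
Visit proxy → queue [queue]
Visit queue → queue []

Visit order: node, cache, core, front, sink, store, broker, hub, leaf, mesh, mirror, root, shard, peer, index, agent, proxy, queue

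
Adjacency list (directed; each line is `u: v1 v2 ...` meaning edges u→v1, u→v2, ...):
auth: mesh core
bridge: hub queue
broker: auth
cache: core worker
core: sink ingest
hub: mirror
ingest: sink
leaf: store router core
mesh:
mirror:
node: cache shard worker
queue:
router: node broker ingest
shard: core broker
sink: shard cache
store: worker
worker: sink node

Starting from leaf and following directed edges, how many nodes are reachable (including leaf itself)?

13

BFS from leaf visits: leaf, store, router, core, worker, node, ingest, broker, sink, shard, cache, auth, mesh
Reachable nodes: 13 of 17 total.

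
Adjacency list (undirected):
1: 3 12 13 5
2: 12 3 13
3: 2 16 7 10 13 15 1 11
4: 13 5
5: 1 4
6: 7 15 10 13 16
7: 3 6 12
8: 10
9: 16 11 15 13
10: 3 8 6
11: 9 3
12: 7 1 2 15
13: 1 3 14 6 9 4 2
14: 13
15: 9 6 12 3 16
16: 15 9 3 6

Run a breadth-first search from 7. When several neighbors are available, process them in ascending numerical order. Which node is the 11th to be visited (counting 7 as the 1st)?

Visit 7; enqueue 3, 6, 12 → queue [3, 6, 12]
Visit 3; enqueue 1, 2, 10, 11, 13, 15, 16 → queue [6, 12, 1, 2, 10, 11, 13, 15, 16]
Visit 6 → queue [12, 1, 2, 10, 11, 13, 15, 16]
Visit 12 → queue [1, 2, 10, 11, 13, 15, 16]
Visit 1; enqueue 5 → queue [2, 10, 11, 13, 15, 16, 5]
Visit 2 → queue [10, 11, 13, 15, 16, 5]
Visit 10; enqueue 8 → queue [11, 13, 15, 16, 5, 8]
Visit 11; enqueue 9 → queue [13, 15, 16, 5, 8, 9]
Visit 13; enqueue 4, 14 → queue [15, 16, 5, 8, 9, 4, 14]
Visit 15 → queue [16, 5, 8, 9, 4, 14]
Visit 16 → queue [5, 8, 9, 4, 14]
Visit 5 → queue [8, 9, 4, 14]
Visit 8 → queue [9, 4, 14]
Visit 9 → queue [4, 14]
Visit 4 → queue [14]
Visit 14 → queue []

Visit order: 7, 3, 6, 12, 1, 2, 10, 11, 13, 15, 16, 5, 8, 9, 4, 14

16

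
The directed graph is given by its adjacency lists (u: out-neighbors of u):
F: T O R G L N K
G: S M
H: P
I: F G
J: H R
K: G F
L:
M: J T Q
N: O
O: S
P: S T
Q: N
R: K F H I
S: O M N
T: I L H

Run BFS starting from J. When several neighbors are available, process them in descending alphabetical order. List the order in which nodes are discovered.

Visit J; enqueue R, H → queue [R, H]
Visit R; enqueue K, I, F → queue [H, K, I, F]
Visit H; enqueue P → queue [K, I, F, P]
Visit K; enqueue G → queue [I, F, P, G]
Visit I → queue [F, P, G]
Visit F; enqueue T, O, N, L → queue [P, G, T, O, N, L]
Visit P; enqueue S → queue [G, T, O, N, L, S]
Visit G; enqueue M → queue [T, O, N, L, S, M]
Visit T → queue [O, N, L, S, M]
Visit O → queue [N, L, S, M]
Visit N → queue [L, S, M]
Visit L → queue [S, M]
Visit S → queue [M]
Visit M; enqueue Q → queue [Q]
Visit Q → queue []

J -> R -> H -> K -> I -> F -> P -> G -> T -> O -> N -> L -> S -> M -> Q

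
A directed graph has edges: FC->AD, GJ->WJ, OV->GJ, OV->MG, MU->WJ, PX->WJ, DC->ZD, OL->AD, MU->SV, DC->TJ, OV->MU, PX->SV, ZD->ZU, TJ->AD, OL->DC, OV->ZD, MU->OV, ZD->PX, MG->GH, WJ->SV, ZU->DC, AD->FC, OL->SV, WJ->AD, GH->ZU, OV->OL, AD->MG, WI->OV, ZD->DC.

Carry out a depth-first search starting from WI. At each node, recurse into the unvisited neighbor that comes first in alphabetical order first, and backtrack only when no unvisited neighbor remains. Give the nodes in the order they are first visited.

Visit WI
WI → OV
OV → GJ
GJ → WJ
WJ → AD
AD → FC
AD → MG
MG → GH
GH → ZU
ZU → DC
DC → TJ
DC → ZD
ZD → PX
PX → SV
OV → MU
OV → OL

WI → OV → GJ → WJ → AD → FC → MG → GH → ZU → DC → TJ → ZD → PX → SV → MU → OL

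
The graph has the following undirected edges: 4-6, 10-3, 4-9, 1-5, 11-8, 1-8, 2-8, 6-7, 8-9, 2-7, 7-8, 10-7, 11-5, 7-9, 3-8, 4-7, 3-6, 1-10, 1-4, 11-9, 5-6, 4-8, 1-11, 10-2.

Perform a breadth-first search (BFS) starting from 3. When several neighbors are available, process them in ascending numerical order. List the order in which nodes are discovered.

Visit 3; enqueue 6, 8, 10 → queue [6, 8, 10]
Visit 6; enqueue 4, 5, 7 → queue [8, 10, 4, 5, 7]
Visit 8; enqueue 1, 2, 9, 11 → queue [10, 4, 5, 7, 1, 2, 9, 11]
Visit 10 → queue [4, 5, 7, 1, 2, 9, 11]
Visit 4 → queue [5, 7, 1, 2, 9, 11]
Visit 5 → queue [7, 1, 2, 9, 11]
Visit 7 → queue [1, 2, 9, 11]
Visit 1 → queue [2, 9, 11]
Visit 2 → queue [9, 11]
Visit 9 → queue [11]
Visit 11 → queue []

3 → 6 → 8 → 10 → 4 → 5 → 7 → 1 → 2 → 9 → 11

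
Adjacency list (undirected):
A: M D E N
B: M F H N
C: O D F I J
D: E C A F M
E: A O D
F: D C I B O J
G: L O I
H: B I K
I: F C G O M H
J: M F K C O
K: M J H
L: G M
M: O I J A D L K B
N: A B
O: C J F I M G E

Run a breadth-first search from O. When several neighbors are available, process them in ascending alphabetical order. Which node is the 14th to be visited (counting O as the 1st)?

Visit O; enqueue C, E, F, G, I, J, M → queue [C, E, F, G, I, J, M]
Visit C; enqueue D → queue [E, F, G, I, J, M, D]
Visit E; enqueue A → queue [F, G, I, J, M, D, A]
Visit F; enqueue B → queue [G, I, J, M, D, A, B]
Visit G; enqueue L → queue [I, J, M, D, A, B, L]
Visit I; enqueue H → queue [J, M, D, A, B, L, H]
Visit J; enqueue K → queue [M, D, A, B, L, H, K]
Visit M → queue [D, A, B, L, H, K]
Visit D → queue [A, B, L, H, K]
Visit A; enqueue N → queue [B, L, H, K, N]
Visit B → queue [L, H, K, N]
Visit L → queue [H, K, N]
Visit H → queue [K, N]
Visit K → queue [N]
Visit N → queue []

Visit order: O, C, E, F, G, I, J, M, D, A, B, L, H, K, N

K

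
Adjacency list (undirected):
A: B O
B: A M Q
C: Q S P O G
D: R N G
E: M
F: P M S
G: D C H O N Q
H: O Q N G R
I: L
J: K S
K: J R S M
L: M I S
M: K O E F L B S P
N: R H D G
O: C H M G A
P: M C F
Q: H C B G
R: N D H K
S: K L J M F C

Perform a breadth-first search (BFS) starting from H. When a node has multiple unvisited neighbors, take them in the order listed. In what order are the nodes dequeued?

Visit H; enqueue O, Q, N, G, R → queue [O, Q, N, G, R]
Visit O; enqueue C, M, A → queue [Q, N, G, R, C, M, A]
Visit Q; enqueue B → queue [N, G, R, C, M, A, B]
Visit N; enqueue D → queue [G, R, C, M, A, B, D]
Visit G → queue [R, C, M, A, B, D]
Visit R; enqueue K → queue [C, M, A, B, D, K]
Visit C; enqueue S, P → queue [M, A, B, D, K, S, P]
Visit M; enqueue E, F, L → queue [A, B, D, K, S, P, E, F, L]
Visit A → queue [B, D, K, S, P, E, F, L]
Visit B → queue [D, K, S, P, E, F, L]
Visit D → queue [K, S, P, E, F, L]
Visit K; enqueue J → queue [S, P, E, F, L, J]
Visit S → queue [P, E, F, L, J]
Visit P → queue [E, F, L, J]
Visit E → queue [F, L, J]
Visit F → queue [L, J]
Visit L; enqueue I → queue [J, I]
Visit J → queue [I]
Visit I → queue []

H, O, Q, N, G, R, C, M, A, B, D, K, S, P, E, F, L, J, I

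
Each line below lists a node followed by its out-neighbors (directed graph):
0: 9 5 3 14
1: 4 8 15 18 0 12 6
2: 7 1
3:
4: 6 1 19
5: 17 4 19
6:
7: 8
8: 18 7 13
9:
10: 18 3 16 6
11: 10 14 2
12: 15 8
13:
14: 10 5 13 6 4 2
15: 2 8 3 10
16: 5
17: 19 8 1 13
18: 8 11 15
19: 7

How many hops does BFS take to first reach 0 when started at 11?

3

Level 0: 11
Level 1: 2, 10, 14
Level 2: 1, 3, 4, 5, 6, 7, 13, 16, 18
Level 3: 0, 8, 12, 15, 17, 19
Level 4: 9
0 first appears at level 3.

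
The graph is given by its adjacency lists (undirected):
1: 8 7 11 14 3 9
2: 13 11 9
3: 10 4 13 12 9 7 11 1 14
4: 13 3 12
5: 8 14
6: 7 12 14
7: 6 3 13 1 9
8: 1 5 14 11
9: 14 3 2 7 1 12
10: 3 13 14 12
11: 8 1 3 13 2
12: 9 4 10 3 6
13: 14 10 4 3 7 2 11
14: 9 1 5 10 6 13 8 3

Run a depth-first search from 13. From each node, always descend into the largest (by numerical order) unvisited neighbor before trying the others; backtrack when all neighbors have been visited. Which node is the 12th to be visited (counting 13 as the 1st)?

Visit 13
13 → 14
14 → 10
10 → 12
12 → 9
9 → 7
7 → 6
7 → 3
3 → 11
11 → 8
8 → 5
8 → 1
11 → 2
3 → 4

Visit order: 13, 14, 10, 12, 9, 7, 6, 3, 11, 8, 5, 1, 2, 4

1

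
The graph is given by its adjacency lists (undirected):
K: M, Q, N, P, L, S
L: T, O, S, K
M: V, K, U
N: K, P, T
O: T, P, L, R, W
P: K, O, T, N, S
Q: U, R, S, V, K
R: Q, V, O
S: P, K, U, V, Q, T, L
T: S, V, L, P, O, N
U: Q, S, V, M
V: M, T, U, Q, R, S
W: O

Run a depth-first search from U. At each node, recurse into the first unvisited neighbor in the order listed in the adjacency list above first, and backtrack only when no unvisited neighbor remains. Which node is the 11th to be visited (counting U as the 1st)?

Visit U
U → Q
Q → R
R → V
V → M
M → K
K → N
N → P
P → O
O → T
T → S
S → L
O → W

Visit order: U, Q, R, V, M, K, N, P, O, T, S, L, W

S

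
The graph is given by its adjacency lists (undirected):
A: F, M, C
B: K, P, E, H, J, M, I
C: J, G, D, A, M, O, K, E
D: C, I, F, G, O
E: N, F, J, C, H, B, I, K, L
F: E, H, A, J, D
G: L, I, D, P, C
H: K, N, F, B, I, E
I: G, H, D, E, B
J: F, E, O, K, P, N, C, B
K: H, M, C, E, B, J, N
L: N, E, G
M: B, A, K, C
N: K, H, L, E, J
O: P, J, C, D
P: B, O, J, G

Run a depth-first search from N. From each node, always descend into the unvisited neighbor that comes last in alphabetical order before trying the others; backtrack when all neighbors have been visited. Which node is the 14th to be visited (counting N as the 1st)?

Visit N
N → L
L → G
G → P
P → O
O → J
J → K
K → M
M → C
C → E
E → I
I → H
H → F
F → D
F → A
H → B

Visit order: N, L, G, P, O, J, K, M, C, E, I, H, F, D, A, B

D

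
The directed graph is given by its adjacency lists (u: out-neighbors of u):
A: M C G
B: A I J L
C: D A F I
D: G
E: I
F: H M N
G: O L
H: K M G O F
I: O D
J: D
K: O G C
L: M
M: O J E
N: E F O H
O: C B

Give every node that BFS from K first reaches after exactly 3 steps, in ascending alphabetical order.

Level 0: K
Level 1: C, G, O
Level 2: A, B, D, F, I, L
Level 3: H, J, M, N
Level 4: E

H, J, M, N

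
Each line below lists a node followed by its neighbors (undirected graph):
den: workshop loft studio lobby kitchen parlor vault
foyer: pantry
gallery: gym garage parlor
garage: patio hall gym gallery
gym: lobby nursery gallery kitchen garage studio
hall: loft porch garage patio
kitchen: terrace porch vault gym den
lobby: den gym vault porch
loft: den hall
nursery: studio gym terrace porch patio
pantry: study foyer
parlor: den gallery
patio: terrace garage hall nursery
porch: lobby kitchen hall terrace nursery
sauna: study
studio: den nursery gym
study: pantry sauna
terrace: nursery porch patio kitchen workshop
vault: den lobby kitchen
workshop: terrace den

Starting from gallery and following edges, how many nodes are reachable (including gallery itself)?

16

BFS from gallery visits: gallery, gym, garage, parlor, lobby, nursery, kitchen, studio, patio, hall, den, vault, porch, terrace, loft, workshop
Reachable nodes: 16 of 20 total.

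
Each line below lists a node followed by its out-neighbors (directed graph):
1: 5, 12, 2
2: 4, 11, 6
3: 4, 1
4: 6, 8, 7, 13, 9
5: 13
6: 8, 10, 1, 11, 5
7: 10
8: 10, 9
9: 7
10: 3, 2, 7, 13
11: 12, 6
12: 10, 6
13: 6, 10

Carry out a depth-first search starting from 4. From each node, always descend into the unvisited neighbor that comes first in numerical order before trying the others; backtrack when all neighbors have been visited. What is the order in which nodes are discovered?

Visit 4
4 → 6
6 → 1
1 → 2
2 → 11
11 → 12
12 → 10
10 → 3
10 → 7
10 → 13
1 → 5
6 → 8
8 → 9

4 → 6 → 1 → 2 → 11 → 12 → 10 → 3 → 7 → 13 → 5 → 8 → 9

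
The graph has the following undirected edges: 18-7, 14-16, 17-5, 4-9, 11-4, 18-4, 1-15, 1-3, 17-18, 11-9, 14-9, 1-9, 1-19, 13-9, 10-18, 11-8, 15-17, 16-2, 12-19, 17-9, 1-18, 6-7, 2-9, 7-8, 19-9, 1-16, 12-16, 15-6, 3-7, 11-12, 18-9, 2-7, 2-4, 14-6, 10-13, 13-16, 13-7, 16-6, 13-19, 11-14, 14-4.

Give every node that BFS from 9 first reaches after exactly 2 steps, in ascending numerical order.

Level 0: 9
Level 1: 1, 2, 4, 11, 13, 14, 17, 18, 19
Level 2: 3, 5, 6, 7, 8, 10, 12, 15, 16

3, 5, 6, 7, 8, 10, 12, 15, 16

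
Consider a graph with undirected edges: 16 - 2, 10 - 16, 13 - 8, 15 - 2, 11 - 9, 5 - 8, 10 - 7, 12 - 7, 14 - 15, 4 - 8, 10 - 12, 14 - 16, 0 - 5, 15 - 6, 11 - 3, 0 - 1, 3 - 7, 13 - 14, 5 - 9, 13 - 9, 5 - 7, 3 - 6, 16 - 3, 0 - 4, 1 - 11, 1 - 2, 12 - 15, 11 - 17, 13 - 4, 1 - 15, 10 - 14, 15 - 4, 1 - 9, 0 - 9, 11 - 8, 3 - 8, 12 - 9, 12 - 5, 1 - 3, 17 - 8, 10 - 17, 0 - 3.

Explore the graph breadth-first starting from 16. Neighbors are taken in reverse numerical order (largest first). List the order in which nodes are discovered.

16, 14, 10, 3, 2, 15, 13, 17, 12, 7, 11, 8, 6, 1, 0, 4, 9, 5

Visit 16; enqueue 14, 10, 3, 2 → queue [14, 10, 3, 2]
Visit 14; enqueue 15, 13 → queue [10, 3, 2, 15, 13]
Visit 10; enqueue 17, 12, 7 → queue [3, 2, 15, 13, 17, 12, 7]
Visit 3; enqueue 11, 8, 6, 1, 0 → queue [2, 15, 13, 17, 12, 7, 11, 8, 6, 1, 0]
Visit 2 → queue [15, 13, 17, 12, 7, 11, 8, 6, 1, 0]
Visit 15; enqueue 4 → queue [13, 17, 12, 7, 11, 8, 6, 1, 0, 4]
Visit 13; enqueue 9 → queue [17, 12, 7, 11, 8, 6, 1, 0, 4, 9]
Visit 17 → queue [12, 7, 11, 8, 6, 1, 0, 4, 9]
Visit 12; enqueue 5 → queue [7, 11, 8, 6, 1, 0, 4, 9, 5]
Visit 7 → queue [11, 8, 6, 1, 0, 4, 9, 5]
Visit 11 → queue [8, 6, 1, 0, 4, 9, 5]
Visit 8 → queue [6, 1, 0, 4, 9, 5]
Visit 6 → queue [1, 0, 4, 9, 5]
Visit 1 → queue [0, 4, 9, 5]
Visit 0 → queue [4, 9, 5]
Visit 4 → queue [9, 5]
Visit 9 → queue [5]
Visit 5 → queue []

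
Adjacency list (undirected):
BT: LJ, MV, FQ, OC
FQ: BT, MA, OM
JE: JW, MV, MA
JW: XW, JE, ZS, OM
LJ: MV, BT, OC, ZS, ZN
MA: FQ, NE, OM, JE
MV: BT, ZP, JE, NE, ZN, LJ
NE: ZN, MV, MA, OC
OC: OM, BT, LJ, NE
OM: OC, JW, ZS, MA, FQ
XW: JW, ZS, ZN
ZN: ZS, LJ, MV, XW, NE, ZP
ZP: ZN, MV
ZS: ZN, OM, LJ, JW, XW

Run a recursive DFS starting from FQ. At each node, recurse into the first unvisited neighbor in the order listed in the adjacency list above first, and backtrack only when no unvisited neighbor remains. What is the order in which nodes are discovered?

Visit FQ
FQ → BT
BT → LJ
LJ → MV
MV → ZP
ZP → ZN
ZN → ZS
ZS → OM
OM → OC
OC → NE
NE → MA
MA → JE
JE → JW
JW → XW

FQ -> BT -> LJ -> MV -> ZP -> ZN -> ZS -> OM -> OC -> NE -> MA -> JE -> JW -> XW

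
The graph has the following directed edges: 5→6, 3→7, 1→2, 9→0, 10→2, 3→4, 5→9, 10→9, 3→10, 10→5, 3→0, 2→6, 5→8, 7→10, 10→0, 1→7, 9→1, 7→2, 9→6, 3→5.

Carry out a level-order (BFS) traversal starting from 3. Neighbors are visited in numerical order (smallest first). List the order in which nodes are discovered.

3 → 0 → 4 → 5 → 7 → 10 → 6 → 8 → 9 → 2 → 1

Visit 3; enqueue 0, 4, 5, 7, 10 → queue [0, 4, 5, 7, 10]
Visit 0 → queue [4, 5, 7, 10]
Visit 4 → queue [5, 7, 10]
Visit 5; enqueue 6, 8, 9 → queue [7, 10, 6, 8, 9]
Visit 7; enqueue 2 → queue [10, 6, 8, 9, 2]
Visit 10 → queue [6, 8, 9, 2]
Visit 6 → queue [8, 9, 2]
Visit 8 → queue [9, 2]
Visit 9; enqueue 1 → queue [2, 1]
Visit 2 → queue [1]
Visit 1 → queue []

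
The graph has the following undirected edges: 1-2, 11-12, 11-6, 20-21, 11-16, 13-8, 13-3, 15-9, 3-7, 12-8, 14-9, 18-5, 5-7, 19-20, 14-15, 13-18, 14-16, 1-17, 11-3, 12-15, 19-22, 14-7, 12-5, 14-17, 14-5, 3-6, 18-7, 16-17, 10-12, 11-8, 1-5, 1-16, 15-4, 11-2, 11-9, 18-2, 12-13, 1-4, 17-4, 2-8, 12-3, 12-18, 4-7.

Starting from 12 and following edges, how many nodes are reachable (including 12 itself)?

18

BFS from 12 visits: 12, 3, 5, 8, 10, 11, 13, 15, 18, 6, 7, 1, 14, 2, 9, 16, 4, 17
Reachable nodes: 18 of 22 total.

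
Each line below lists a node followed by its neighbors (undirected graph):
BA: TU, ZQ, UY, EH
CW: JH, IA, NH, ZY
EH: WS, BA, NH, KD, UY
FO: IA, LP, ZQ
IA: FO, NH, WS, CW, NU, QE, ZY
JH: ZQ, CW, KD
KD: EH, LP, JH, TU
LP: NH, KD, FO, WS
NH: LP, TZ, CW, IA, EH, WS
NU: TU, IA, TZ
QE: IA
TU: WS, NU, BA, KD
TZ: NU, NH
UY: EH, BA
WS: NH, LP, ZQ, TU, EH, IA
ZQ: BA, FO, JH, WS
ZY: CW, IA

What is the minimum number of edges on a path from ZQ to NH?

Level 0: ZQ
Level 1: BA, FO, JH, WS
Level 2: CW, EH, IA, KD, LP, NH, TU, UY
Level 3: NU, QE, TZ, ZY
NH first appears at level 2.

2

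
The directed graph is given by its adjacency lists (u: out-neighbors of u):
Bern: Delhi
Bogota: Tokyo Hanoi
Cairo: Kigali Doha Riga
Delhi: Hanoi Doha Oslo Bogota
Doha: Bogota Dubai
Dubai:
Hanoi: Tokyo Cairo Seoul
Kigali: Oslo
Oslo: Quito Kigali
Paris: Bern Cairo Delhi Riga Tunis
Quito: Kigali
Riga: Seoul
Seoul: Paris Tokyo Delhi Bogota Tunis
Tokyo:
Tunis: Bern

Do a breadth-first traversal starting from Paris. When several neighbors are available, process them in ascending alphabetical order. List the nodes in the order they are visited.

Visit Paris; enqueue Bern, Cairo, Delhi, Riga, Tunis → queue [Bern, Cairo, Delhi, Riga, Tunis]
Visit Bern → queue [Cairo, Delhi, Riga, Tunis]
Visit Cairo; enqueue Doha, Kigali → queue [Delhi, Riga, Tunis, Doha, Kigali]
Visit Delhi; enqueue Bogota, Hanoi, Oslo → queue [Riga, Tunis, Doha, Kigali, Bogota, Hanoi, Oslo]
Visit Riga; enqueue Seoul → queue [Tunis, Doha, Kigali, Bogota, Hanoi, Oslo, Seoul]
Visit Tunis → queue [Doha, Kigali, Bogota, Hanoi, Oslo, Seoul]
Visit Doha; enqueue Dubai → queue [Kigali, Bogota, Hanoi, Oslo, Seoul, Dubai]
Visit Kigali → queue [Bogota, Hanoi, Oslo, Seoul, Dubai]
Visit Bogota; enqueue Tokyo → queue [Hanoi, Oslo, Seoul, Dubai, Tokyo]
Visit Hanoi → queue [Oslo, Seoul, Dubai, Tokyo]
Visit Oslo; enqueue Quito → queue [Seoul, Dubai, Tokyo, Quito]
Visit Seoul → queue [Dubai, Tokyo, Quito]
Visit Dubai → queue [Tokyo, Quito]
Visit Tokyo → queue [Quito]
Visit Quito → queue []

Paris, Bern, Cairo, Delhi, Riga, Tunis, Doha, Kigali, Bogota, Hanoi, Oslo, Seoul, Dubai, Tokyo, Quito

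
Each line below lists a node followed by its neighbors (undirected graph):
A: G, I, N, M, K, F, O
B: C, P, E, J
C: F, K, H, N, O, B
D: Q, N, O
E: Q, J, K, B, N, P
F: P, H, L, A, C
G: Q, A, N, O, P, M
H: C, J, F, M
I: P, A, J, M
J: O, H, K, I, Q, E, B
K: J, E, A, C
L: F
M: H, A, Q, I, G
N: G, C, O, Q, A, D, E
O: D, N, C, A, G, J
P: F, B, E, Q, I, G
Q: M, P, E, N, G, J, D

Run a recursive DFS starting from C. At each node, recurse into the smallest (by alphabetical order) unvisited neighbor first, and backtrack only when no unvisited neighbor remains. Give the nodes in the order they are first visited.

Visit C
C → B
B → E
E → J
J → H
H → F
F → A
A → G
G → M
M → I
I → P
P → Q
Q → D
D → N
N → O
A → K
F → L

C -> B -> E -> J -> H -> F -> A -> G -> M -> I -> P -> Q -> D -> N -> O -> K -> L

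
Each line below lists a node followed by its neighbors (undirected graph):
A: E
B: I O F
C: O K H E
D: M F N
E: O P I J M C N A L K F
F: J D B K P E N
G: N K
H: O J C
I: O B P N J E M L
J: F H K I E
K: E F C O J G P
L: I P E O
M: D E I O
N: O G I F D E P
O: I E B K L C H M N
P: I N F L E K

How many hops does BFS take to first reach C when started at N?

Level 0: N
Level 1: D, E, F, G, I, O, P
Level 2: A, B, C, H, J, K, L, M
C first appears at level 2.

2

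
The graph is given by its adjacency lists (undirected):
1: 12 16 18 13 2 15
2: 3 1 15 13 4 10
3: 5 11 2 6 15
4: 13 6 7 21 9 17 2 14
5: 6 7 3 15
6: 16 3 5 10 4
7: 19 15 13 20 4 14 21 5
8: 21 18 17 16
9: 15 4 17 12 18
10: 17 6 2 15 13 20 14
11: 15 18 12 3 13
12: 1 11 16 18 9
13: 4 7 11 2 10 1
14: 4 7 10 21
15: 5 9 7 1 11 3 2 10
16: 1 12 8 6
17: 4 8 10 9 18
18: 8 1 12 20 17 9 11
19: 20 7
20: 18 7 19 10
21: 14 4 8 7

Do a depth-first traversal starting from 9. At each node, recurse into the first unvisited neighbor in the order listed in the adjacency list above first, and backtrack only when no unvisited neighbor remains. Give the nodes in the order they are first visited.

9 15 5 6 16 1 12 11 18 8 21 14 4 13 7 19 20 10 17 2 3

Visit 9
9 → 15
15 → 5
5 → 6
6 → 16
16 → 1
1 → 12
12 → 11
11 → 18
18 → 8
8 → 21
21 → 14
14 → 4
4 → 13
13 → 7
7 → 19
19 → 20
20 → 10
10 → 17
10 → 2
2 → 3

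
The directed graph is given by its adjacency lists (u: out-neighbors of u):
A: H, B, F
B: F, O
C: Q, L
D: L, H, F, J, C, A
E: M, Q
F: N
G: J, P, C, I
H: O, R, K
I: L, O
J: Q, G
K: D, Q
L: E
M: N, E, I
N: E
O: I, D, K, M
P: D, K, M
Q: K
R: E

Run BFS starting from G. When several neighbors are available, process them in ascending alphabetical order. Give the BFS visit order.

G, C, I, J, P, L, Q, O, D, K, M, E, A, F, H, N, B, R

Visit G; enqueue C, I, J, P → queue [C, I, J, P]
Visit C; enqueue L, Q → queue [I, J, P, L, Q]
Visit I; enqueue O → queue [J, P, L, Q, O]
Visit J → queue [P, L, Q, O]
Visit P; enqueue D, K, M → queue [L, Q, O, D, K, M]
Visit L; enqueue E → queue [Q, O, D, K, M, E]
Visit Q → queue [O, D, K, M, E]
Visit O → queue [D, K, M, E]
Visit D; enqueue A, F, H → queue [K, M, E, A, F, H]
Visit K → queue [M, E, A, F, H]
Visit M; enqueue N → queue [E, A, F, H, N]
Visit E → queue [A, F, H, N]
Visit A; enqueue B → queue [F, H, N, B]
Visit F → queue [H, N, B]
Visit H; enqueue R → queue [N, B, R]
Visit N → queue [B, R]
Visit B → queue [R]
Visit R → queue []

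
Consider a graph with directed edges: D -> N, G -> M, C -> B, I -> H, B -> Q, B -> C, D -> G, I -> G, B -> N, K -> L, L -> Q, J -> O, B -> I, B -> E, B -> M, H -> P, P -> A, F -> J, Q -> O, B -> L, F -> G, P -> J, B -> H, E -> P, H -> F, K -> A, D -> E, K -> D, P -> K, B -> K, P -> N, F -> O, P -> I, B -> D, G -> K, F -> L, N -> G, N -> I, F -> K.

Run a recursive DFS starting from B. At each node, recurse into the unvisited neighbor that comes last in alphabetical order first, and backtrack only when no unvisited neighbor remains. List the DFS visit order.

Visit B
B → Q
Q → O
B → N
N → I
I → H
H → P
P → K
K → L
K → D
D → G
G → M
D → E
K → A
P → J
H → F
B → C

B -> Q -> O -> N -> I -> H -> P -> K -> L -> D -> G -> M -> E -> A -> J -> F -> C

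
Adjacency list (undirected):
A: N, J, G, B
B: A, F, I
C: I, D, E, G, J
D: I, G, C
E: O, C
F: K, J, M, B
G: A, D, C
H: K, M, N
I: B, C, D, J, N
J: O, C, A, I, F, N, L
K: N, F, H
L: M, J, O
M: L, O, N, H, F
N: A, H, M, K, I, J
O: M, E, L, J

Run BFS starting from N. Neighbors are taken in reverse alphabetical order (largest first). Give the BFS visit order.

Visit N; enqueue M, K, J, I, H, A → queue [M, K, J, I, H, A]
Visit M; enqueue O, L, F → queue [K, J, I, H, A, O, L, F]
Visit K → queue [J, I, H, A, O, L, F]
Visit J; enqueue C → queue [I, H, A, O, L, F, C]
Visit I; enqueue D, B → queue [H, A, O, L, F, C, D, B]
Visit H → queue [A, O, L, F, C, D, B]
Visit A; enqueue G → queue [O, L, F, C, D, B, G]
Visit O; enqueue E → queue [L, F, C, D, B, G, E]
Visit L → queue [F, C, D, B, G, E]
Visit F → queue [C, D, B, G, E]
Visit C → queue [D, B, G, E]
Visit D → queue [B, G, E]
Visit B → queue [G, E]
Visit G → queue [E]
Visit E → queue []

N → M → K → J → I → H → A → O → L → F → C → D → B → G → E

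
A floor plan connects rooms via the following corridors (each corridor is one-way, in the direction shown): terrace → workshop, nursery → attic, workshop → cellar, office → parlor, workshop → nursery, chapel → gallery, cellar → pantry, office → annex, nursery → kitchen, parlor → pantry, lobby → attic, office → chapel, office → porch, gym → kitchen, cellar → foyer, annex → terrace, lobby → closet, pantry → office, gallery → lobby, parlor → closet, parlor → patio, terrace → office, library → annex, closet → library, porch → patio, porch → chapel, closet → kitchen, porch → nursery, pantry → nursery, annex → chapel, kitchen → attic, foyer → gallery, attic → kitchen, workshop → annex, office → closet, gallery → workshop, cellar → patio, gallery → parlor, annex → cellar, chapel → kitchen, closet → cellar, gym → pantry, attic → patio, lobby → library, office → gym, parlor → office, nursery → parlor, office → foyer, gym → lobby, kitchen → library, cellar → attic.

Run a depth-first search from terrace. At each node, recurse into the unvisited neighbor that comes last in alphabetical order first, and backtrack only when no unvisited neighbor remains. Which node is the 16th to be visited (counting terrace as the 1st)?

Visit terrace
terrace → workshop
workshop → nursery
nursery → parlor
parlor → patio
parlor → pantry
pantry → office
office → porch
porch → chapel
chapel → kitchen
kitchen → library
library → annex
annex → cellar
cellar → foyer
foyer → gallery
gallery → lobby
lobby → closet
lobby → attic
office → gym

Visit order: terrace, workshop, nursery, parlor, patio, pantry, office, porch, chapel, kitchen, library, annex, cellar, foyer, gallery, lobby, closet, attic, gym

lobby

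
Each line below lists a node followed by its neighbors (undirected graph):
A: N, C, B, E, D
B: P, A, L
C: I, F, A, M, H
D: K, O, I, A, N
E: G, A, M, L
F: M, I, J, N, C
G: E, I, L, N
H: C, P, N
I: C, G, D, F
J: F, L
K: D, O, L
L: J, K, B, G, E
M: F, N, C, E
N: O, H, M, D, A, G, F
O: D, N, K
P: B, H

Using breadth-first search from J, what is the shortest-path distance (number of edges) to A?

3

Level 0: J
Level 1: F, L
Level 2: B, C, E, G, I, K, M, N
Level 3: A, D, H, O, P
A first appears at level 3.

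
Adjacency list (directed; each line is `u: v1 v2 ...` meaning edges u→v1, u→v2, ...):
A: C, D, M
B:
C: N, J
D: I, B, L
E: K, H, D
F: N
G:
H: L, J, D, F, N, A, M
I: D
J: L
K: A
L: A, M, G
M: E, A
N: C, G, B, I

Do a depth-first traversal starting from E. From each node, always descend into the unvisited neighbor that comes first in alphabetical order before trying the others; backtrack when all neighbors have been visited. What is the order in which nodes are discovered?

Visit E
E → D
D → B
D → I
D → L
L → A
A → C
C → J
C → N
N → G
A → M
E → H
H → F
E → K

E → D → B → I → L → A → C → J → N → G → M → H → F → K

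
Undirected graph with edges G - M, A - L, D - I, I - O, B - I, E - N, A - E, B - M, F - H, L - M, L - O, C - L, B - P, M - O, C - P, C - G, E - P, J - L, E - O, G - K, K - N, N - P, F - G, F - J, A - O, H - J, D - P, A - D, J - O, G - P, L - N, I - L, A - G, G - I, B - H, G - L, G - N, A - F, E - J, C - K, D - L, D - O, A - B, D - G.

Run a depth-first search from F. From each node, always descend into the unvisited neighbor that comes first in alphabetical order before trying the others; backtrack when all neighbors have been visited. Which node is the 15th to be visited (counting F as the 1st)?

Visit F
F → A
A → B
B → H
H → J
J → E
E → N
N → G
G → C
C → K
C → L
L → D
D → I
I → O
O → M
D → P

Visit order: F, A, B, H, J, E, N, G, C, K, L, D, I, O, M, P

M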